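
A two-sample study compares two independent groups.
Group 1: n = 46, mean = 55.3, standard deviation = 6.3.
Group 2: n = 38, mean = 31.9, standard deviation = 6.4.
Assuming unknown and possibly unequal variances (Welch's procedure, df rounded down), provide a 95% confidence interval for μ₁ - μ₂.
(20.63, 26.17)

Difference: x̄₁ - x̄₂ = 23.40
SE = √(s₁²/n₁ + s₂²/n₂) = √(6.3²/46 + 6.4²/38) = 1.3931
df = 78.56 → 78 (Welch–Satterthwaite, rounded down)
t* = 1.991

CI: 23.40 ± 1.991 · 1.3931 = 23.40 ± 2.77 = (20.63, 26.17)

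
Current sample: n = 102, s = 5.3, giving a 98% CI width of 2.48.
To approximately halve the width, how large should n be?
n ≈ 408

CI width ∝ 1/√n
To reduce width by factor 2, need √n to grow by 2 → need 2² = 4 times as many samples.

Current: n = 102, width = 2.48
New: n = 408, width ≈ 1.23

Width reduced by factor of 2.48/1.23 = 2.02.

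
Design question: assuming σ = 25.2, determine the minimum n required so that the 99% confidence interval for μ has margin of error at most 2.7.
n ≥ 579

For margin E ≤ 2.7:
n ≥ (z* · σ / E)²
n ≥ (2.576 · 25.2 / 2.7)²
n ≥ 578.05

Minimum n = 579 (rounding up)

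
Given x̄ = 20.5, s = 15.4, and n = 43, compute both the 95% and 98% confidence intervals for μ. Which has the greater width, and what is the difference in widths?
98% CI is wider by 1.88

df = 42
95% CI: t* = 2.018, (15.76, 25.24), width = 2 · t* · s/√n = 9.48
98% CI: t* = 2.418, (14.82, 26.18), width = 2 · t* · s/√n = 11.36

The 98% CI is wider by 11.36 - 9.48 = 1.88.
Higher confidence requires a wider interval.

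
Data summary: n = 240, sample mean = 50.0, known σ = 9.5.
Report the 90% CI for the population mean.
(48.99, 51.01)

z-interval (σ known):
z* = 1.645 for 90% confidence

Margin of error = z* · σ/√n = 1.645 · 9.5/√240 = 1.01

CI: (50.0 - 1.01, 50.0 + 1.01) = (48.99, 51.01)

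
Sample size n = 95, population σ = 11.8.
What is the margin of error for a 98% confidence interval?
Margin of error = 2.82

Margin of error = z* · σ/√n
= 2.326 · 11.8/√95
= 2.326 · 11.8/9.7468
= 2.82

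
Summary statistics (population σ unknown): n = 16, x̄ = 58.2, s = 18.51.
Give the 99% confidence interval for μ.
(44.56, 71.84)

t-interval (σ unknown):
df = n - 1 = 15
t* = 2.947 for 99% confidence

Margin of error = t* · s/√n = 2.947 · 18.51/√16 = 13.64

CI: (44.56, 71.84)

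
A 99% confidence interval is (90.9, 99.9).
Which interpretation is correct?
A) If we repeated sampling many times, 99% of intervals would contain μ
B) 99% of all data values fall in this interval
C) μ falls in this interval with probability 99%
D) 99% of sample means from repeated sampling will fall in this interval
A

A) Correct — this is the frequentist long-run coverage interpretation.
B) Wrong — a CI is about the parameter μ, not individual data values.
C) Wrong — μ is fixed; the randomness lives in the interval, not in μ.
D) Wrong — coverage applies to intervals containing μ, not to future x̄ values.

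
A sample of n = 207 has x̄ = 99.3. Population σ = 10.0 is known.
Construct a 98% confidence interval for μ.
(97.68, 100.92)

z-interval (σ known):
z* = 2.326 for 98% confidence

Margin of error = z* · σ/√n = 2.326 · 10.0/√207 = 1.62

CI: (99.3 - 1.62, 99.3 + 1.62) = (97.68, 100.92)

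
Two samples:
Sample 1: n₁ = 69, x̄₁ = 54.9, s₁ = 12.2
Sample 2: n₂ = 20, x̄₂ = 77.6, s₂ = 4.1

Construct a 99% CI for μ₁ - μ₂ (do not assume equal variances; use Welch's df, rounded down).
(-27.26, -18.14)

Difference: x̄₁ - x̄₂ = -22.70
SE = √(s₁²/n₁ + s₂²/n₂) = √(12.2²/69 + 4.1²/20) = 1.7314
df = 85.08 → 85 (Welch–Satterthwaite, rounded down)
t* = 2.635

CI: -22.70 ± 2.635 · 1.7314 = -22.70 ± 4.56 = (-27.26, -18.14)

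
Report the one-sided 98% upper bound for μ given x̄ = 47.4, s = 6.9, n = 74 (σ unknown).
μ ≤ 49.08

Upper bound (one-sided):
t* = 2.091 (one-sided for 98%)
Upper bound = x̄ + t* · s/√n = 47.4 + 2.091 · 6.9/√74 = 49.08

We are 98% confident that μ ≤ 49.08.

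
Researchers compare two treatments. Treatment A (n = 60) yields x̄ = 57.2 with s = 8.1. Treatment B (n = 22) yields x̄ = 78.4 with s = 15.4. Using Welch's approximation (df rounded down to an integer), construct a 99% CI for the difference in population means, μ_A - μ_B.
(-30.80, -11.60)

Difference: x̄₁ - x̄₂ = -21.20
SE = √(s₁²/n₁ + s₂²/n₂) = √(8.1²/60 + 15.4²/22) = 3.4458
df = 25.38 → 25 (Welch–Satterthwaite, rounded down)
t* = 2.787

CI: -21.20 ± 2.787 · 3.4458 = -21.20 ± 9.60 = (-30.80, -11.60)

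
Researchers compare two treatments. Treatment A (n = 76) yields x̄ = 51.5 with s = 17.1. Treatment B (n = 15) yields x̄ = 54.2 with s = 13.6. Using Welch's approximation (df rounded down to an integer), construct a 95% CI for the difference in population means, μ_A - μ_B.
(-11.02, 5.62)

Difference: x̄₁ - x̄₂ = -2.70
SE = √(s₁²/n₁ + s₂²/n₂) = √(17.1²/76 + 13.6²/15) = 4.0222
df = 23.67 → 23 (Welch–Satterthwaite, rounded down)
t* = 2.069

CI: -2.70 ± 2.069 · 4.0222 = -2.70 ± 8.32 = (-11.02, 5.62)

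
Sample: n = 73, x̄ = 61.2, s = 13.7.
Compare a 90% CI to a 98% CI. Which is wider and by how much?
98% CI is wider by 2.29

df = 72
90% CI: t* = 1.666, (58.53, 63.87), width = 2 · t* · s/√n = 5.34
98% CI: t* = 2.379, (57.39, 65.01), width = 2 · t* · s/√n = 7.63

The 98% CI is wider by 7.63 - 5.34 = 2.29.
Higher confidence requires a wider interval.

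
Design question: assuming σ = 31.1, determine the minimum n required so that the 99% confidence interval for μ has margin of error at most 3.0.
n ≥ 714

For margin E ≤ 3.0:
n ≥ (z* · σ / E)²
n ≥ (2.576 · 31.1 / 3.0)²
n ≥ 713.13

Minimum n = 714 (rounding up)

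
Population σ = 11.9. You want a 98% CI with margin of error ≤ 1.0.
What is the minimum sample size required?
n ≥ 767

For margin E ≤ 1.0:
n ≥ (z* · σ / E)²
n ≥ (2.326 · 11.9 / 1.0)²
n ≥ 766.15

Minimum n = 767 (rounding up)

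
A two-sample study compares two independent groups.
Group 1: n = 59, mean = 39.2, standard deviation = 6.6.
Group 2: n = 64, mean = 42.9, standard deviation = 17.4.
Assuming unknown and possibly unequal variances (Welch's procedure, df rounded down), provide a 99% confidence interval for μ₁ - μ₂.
(-9.87, 2.47)

Difference: x̄₁ - x̄₂ = -3.70
SE = √(s₁²/n₁ + s₂²/n₂) = √(6.6²/59 + 17.4²/64) = 2.3386
df = 82.03 → 82 (Welch–Satterthwaite, rounded down)
t* = 2.637

CI: -3.70 ± 2.637 · 2.3386 = -3.70 ± 6.17 = (-9.87, 2.47)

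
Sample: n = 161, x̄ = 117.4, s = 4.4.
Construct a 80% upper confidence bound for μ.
μ ≤ 117.69

Upper bound (one-sided):
t* = 0.844 (one-sided for 80%)
Upper bound = x̄ + t* · s/√n = 117.4 + 0.844 · 4.4/√161 = 117.69

We are 80% confident that μ ≤ 117.69.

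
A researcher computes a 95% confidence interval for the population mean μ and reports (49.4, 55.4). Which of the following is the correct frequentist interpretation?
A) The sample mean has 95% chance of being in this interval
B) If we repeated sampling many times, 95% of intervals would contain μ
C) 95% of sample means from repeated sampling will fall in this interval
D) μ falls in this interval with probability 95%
B

A) Wrong — x̄ is observed and sits in the interval by construction.
B) Correct — this is the frequentist long-run coverage interpretation.
C) Wrong — coverage applies to intervals containing μ, not to future x̄ values.
D) Wrong — μ is fixed; the randomness lives in the interval, not in μ.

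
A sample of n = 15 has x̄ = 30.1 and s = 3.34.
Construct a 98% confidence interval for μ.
(27.84, 32.36)

t-interval (σ unknown):
df = n - 1 = 14
t* = 2.624 for 98% confidence

Margin of error = t* · s/√n = 2.624 · 3.34/√15 = 2.26

CI: (27.84, 32.36)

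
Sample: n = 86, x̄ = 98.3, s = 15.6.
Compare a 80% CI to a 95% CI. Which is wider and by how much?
95% CI is wider by 2.34

df = 85
80% CI: t* = 1.292, (96.13, 100.47), width = 2 · t* · s/√n = 4.35
95% CI: t* = 1.988, (94.96, 101.64), width = 2 · t* · s/√n = 6.69

The 95% CI is wider by 6.69 - 4.35 = 2.34.
Higher confidence requires a wider interval.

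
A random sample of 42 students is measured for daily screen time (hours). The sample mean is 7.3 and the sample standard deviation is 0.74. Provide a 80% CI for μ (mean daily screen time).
(7.15, 7.45)

t-interval (σ unknown):
df = n - 1 = 41
t* = 1.303 for 80% confidence

Margin of error = t* · s/√n = 1.303 · 0.74/√42 = 0.15

CI: (7.15, 7.45)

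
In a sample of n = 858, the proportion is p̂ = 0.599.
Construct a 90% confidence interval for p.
(0.571, 0.627)

Proportion CI:
SE = √(p̂(1-p̂)/n) = √(0.599 · 0.401 / 858) = 0.01673

z* = 1.645
Margin = z* · SE = 1.645 · 0.01673 = 0.0275

CI: 0.599 ± 0.0275 = (0.571, 0.627)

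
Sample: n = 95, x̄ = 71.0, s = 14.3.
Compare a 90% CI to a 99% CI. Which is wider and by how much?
99% CI is wider by 2.84

df = 94
90% CI: t* = 1.661, (68.56, 73.44), width = 2 · t* · s/√n = 4.87
99% CI: t* = 2.629, (67.14, 74.86), width = 2 · t* · s/√n = 7.71

The 99% CI is wider by 7.71 - 4.87 = 2.84.
Higher confidence requires a wider interval.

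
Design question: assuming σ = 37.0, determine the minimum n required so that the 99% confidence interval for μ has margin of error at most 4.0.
n ≥ 568

For margin E ≤ 4.0:
n ≥ (z* · σ / E)²
n ≥ (2.576 · 37.0 / 4.0)²
n ≥ 567.77

Minimum n = 568 (rounding up)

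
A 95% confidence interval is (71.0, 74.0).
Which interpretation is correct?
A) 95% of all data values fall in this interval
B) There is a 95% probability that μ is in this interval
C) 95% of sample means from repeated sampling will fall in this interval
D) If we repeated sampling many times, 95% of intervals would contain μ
D

A) Wrong — a CI is about the parameter μ, not individual data values.
B) Wrong — μ is fixed; the randomness lives in the interval, not in μ.
C) Wrong — coverage applies to intervals containing μ, not to future x̄ values.
D) Correct — this is the frequentist long-run coverage interpretation.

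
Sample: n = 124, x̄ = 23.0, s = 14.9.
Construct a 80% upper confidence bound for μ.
μ ≤ 24.13

Upper bound (one-sided):
t* = 0.845 (one-sided for 80%)
Upper bound = x̄ + t* · s/√n = 23.0 + 0.845 · 14.9/√124 = 24.13

We are 80% confident that μ ≤ 24.13.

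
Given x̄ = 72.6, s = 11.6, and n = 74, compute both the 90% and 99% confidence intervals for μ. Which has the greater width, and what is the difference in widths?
99% CI is wider by 2.64

df = 73
90% CI: t* = 1.666, (70.35, 74.85), width = 2 · t* · s/√n = 4.49
99% CI: t* = 2.645, (69.03, 76.17), width = 2 · t* · s/√n = 7.13

The 99% CI is wider by 7.13 - 4.49 = 2.64.
Higher confidence requires a wider interval.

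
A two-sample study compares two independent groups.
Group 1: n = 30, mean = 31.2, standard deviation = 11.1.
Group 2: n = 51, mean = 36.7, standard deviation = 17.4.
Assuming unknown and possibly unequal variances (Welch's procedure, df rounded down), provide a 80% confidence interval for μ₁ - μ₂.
(-9.59, -1.41)

Difference: x̄₁ - x̄₂ = -5.50
SE = √(s₁²/n₁ + s₂²/n₂) = √(11.1²/30 + 17.4²/51) = 3.1691
df = 78.41 → 78 (Welch–Satterthwaite, rounded down)
t* = 1.292

CI: -5.50 ± 1.292 · 3.1691 = -5.50 ± 4.09 = (-9.59, -1.41)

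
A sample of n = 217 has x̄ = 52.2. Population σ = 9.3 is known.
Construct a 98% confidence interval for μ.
(50.73, 53.67)

z-interval (σ known):
z* = 2.326 for 98% confidence

Margin of error = z* · σ/√n = 2.326 · 9.3/√217 = 1.47

CI: (52.2 - 1.47, 52.2 + 1.47) = (50.73, 53.67)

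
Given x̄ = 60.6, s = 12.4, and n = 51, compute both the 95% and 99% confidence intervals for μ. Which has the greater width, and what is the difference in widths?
99% CI is wider by 2.32

df = 50
95% CI: t* = 2.009, (57.11, 64.09), width = 2 · t* · s/√n = 6.98
99% CI: t* = 2.678, (55.95, 65.25), width = 2 · t* · s/√n = 9.30

The 99% CI is wider by 9.30 - 6.98 = 2.32.
Higher confidence requires a wider interval.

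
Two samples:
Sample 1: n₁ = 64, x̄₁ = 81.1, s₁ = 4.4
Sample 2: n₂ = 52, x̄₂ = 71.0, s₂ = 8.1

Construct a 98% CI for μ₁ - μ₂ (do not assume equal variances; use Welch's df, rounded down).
(7.13, 13.07)

Difference: x̄₁ - x̄₂ = 10.10
SE = √(s₁²/n₁ + s₂²/n₂) = √(4.4²/64 + 8.1²/52) = 1.2507
df = 74.90 → 74 (Welch–Satterthwaite, rounded down)
t* = 2.378

CI: 10.10 ± 2.378 · 1.2507 = 10.10 ± 2.97 = (7.13, 13.07)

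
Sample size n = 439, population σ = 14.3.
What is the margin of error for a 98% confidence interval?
Margin of error = 1.59

Margin of error = z* · σ/√n
= 2.326 · 14.3/√439
= 2.326 · 14.3/20.9523
= 1.59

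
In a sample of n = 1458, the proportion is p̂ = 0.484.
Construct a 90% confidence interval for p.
(0.462, 0.506)

Proportion CI:
SE = √(p̂(1-p̂)/n) = √(0.484 · 0.516 / 1458) = 0.01309

z* = 1.645
Margin = z* · SE = 1.645 · 0.01309 = 0.0215

CI: 0.484 ± 0.0215 = (0.462, 0.506)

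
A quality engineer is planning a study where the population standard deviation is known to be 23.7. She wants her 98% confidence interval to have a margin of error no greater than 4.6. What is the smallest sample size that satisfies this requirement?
n ≥ 144

For margin E ≤ 4.6:
n ≥ (z* · σ / E)²
n ≥ (2.326 · 23.7 / 4.6)²
n ≥ 143.62

Minimum n = 144 (rounding up)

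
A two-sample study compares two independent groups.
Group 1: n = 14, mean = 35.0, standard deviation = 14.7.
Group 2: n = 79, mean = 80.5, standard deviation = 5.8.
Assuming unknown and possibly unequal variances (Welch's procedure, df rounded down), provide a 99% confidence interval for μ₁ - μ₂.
(-57.50, -33.50)

Difference: x̄₁ - x̄₂ = -45.50
SE = √(s₁²/n₁ + s₂²/n₂) = √(14.7²/14 + 5.8²/79) = 3.9826
df = 13.73 → 13 (Welch–Satterthwaite, rounded down)
t* = 3.012

CI: -45.50 ± 3.012 · 3.9826 = -45.50 ± 12.00 = (-57.50, -33.50)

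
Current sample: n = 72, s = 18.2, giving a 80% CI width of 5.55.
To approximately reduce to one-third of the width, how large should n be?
n ≈ 648

CI width ∝ 1/√n
To reduce width by factor 3, need √n to grow by 3 → need 3² = 9 times as many samples.

Current: n = 72, width = 5.55
New: n = 648, width ≈ 1.83

Width reduced by factor of 5.55/1.83 = 3.03.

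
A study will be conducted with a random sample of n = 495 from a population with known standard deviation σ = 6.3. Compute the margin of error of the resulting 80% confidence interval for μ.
Margin of error = 0.36

Margin of error = z* · σ/√n
= 1.282 · 6.3/√495
= 1.282 · 6.3/22.2486
= 0.36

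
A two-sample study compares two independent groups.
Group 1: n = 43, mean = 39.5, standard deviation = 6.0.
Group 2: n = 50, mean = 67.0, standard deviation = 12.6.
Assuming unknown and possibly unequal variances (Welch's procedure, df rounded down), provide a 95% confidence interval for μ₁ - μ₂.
(-31.49, -23.51)

Difference: x̄₁ - x̄₂ = -27.50
SE = √(s₁²/n₁ + s₂²/n₂) = √(6.0²/43 + 12.6²/50) = 2.0031
df = 72.38 → 72 (Welch–Satterthwaite, rounded down)
t* = 1.993

CI: -27.50 ± 1.993 · 2.0031 = -27.50 ± 3.99 = (-31.49, -23.51)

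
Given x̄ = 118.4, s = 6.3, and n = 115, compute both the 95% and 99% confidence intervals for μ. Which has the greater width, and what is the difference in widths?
99% CI is wider by 0.75

df = 114
95% CI: t* = 1.981, (117.24, 119.56), width = 2 · t* · s/√n = 2.33
99% CI: t* = 2.620, (116.86, 119.94), width = 2 · t* · s/√n = 3.08

The 99% CI is wider by 3.08 - 2.33 = 0.75.
Higher confidence requires a wider interval.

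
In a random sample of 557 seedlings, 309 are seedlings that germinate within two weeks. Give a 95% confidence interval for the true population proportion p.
(0.513, 0.596)

Proportion CI:
p̂ = 309/557 = 0.55476
SE = √(p̂(1-p̂)/n) = √(0.55476 · 0.44524 / 557) = 0.02106

z* = 1.960
Margin = z* · SE = 1.960 · 0.02106 = 0.0413

CI: 0.55476 ± 0.0413 = (0.513, 0.596)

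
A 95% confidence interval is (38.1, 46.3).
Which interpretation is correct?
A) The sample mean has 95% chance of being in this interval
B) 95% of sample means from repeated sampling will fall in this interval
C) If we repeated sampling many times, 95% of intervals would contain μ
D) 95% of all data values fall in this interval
C

A) Wrong — x̄ is observed and sits in the interval by construction.
B) Wrong — coverage applies to intervals containing μ, not to future x̄ values.
C) Correct — this is the frequentist long-run coverage interpretation.
D) Wrong — a CI is about the parameter μ, not individual data values.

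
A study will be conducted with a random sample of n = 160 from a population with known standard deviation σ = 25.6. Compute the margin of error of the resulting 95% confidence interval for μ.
Margin of error = 3.97

Margin of error = z* · σ/√n
= 1.960 · 25.6/√160
= 1.960 · 25.6/12.6491
= 3.97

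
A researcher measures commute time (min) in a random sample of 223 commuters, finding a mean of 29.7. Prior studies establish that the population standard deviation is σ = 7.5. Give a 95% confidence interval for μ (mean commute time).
(28.72, 30.68)

z-interval (σ known):
z* = 1.960 for 95% confidence

Margin of error = z* · σ/√n = 1.960 · 7.5/√223 = 0.98

CI: (29.7 - 0.98, 29.7 + 0.98) = (28.72, 30.68)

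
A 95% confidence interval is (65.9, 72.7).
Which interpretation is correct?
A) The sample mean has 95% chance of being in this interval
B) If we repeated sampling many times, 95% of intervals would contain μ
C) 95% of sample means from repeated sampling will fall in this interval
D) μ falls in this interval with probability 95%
B

A) Wrong — x̄ is observed and sits in the interval by construction.
B) Correct — this is the frequentist long-run coverage interpretation.
C) Wrong — coverage applies to intervals containing μ, not to future x̄ values.
D) Wrong — μ is fixed; the randomness lives in the interval, not in μ.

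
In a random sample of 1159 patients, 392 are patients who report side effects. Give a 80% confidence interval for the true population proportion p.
(0.320, 0.356)

Proportion CI:
p̂ = 392/1159 = 0.33822
SE = √(p̂(1-p̂)/n) = √(0.33822 · 0.66178 / 1159) = 0.01390

z* = 1.282
Margin = z* · SE = 1.282 · 0.01390 = 0.0178

CI: 0.33822 ± 0.0178 = (0.320, 0.356)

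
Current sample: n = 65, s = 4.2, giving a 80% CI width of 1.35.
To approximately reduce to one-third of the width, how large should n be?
n ≈ 585

CI width ∝ 1/√n
To reduce width by factor 3, need √n to grow by 3 → need 3² = 9 times as many samples.

Current: n = 65, width = 1.35
New: n = 585, width ≈ 0.45

Width reduced by factor of 1.35/0.45 = 3.00.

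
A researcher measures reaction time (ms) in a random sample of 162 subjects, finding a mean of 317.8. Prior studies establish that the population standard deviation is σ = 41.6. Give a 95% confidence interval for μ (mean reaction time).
(311.39, 324.21)

z-interval (σ known):
z* = 1.960 for 95% confidence

Margin of error = z* · σ/√n = 1.960 · 41.6/√162 = 6.41

CI: (317.8 - 6.41, 317.8 + 6.41) = (311.39, 324.21)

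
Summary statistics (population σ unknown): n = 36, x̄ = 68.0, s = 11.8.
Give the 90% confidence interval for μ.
(64.68, 71.32)

t-interval (σ unknown):
df = n - 1 = 35
t* = 1.690 for 90% confidence

Margin of error = t* · s/√n = 1.690 · 11.8/√36 = 3.32

CI: (64.68, 71.32)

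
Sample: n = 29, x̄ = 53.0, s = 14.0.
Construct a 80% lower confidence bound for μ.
μ ≥ 50.78

Lower bound (one-sided):
t* = 0.855 (one-sided for 80%)
Lower bound = x̄ - t* · s/√n = 53.0 - 0.855 · 14.0/√29 = 50.78

We are 80% confident that μ ≥ 50.78.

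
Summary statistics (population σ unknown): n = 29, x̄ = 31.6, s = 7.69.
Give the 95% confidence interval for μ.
(28.68, 34.52)

t-interval (σ unknown):
df = n - 1 = 28
t* = 2.048 for 95% confidence

Margin of error = t* · s/√n = 2.048 · 7.69/√29 = 2.92

CI: (28.68, 34.52)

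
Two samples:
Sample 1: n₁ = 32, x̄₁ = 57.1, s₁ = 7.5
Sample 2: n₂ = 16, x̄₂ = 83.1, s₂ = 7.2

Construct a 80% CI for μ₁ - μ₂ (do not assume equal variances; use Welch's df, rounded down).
(-28.93, -23.07)

Difference: x̄₁ - x̄₂ = -26.00
SE = √(s₁²/n₁ + s₂²/n₂) = √(7.5²/32 + 7.2²/16) = 2.2356
df = 31.24 → 31 (Welch–Satterthwaite, rounded down)
t* = 1.309

CI: -26.00 ± 1.309 · 2.2356 = -26.00 ± 2.93 = (-28.93, -23.07)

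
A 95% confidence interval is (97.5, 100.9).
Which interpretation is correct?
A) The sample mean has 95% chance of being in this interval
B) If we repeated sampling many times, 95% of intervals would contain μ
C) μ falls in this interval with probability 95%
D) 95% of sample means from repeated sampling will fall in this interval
B

A) Wrong — x̄ is observed and sits in the interval by construction.
B) Correct — this is the frequentist long-run coverage interpretation.
C) Wrong — μ is fixed; the randomness lives in the interval, not in μ.
D) Wrong — coverage applies to intervals containing μ, not to future x̄ values.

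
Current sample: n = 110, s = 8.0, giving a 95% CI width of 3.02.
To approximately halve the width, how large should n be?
n ≈ 440

CI width ∝ 1/√n
To reduce width by factor 2, need √n to grow by 2 → need 2² = 4 times as many samples.

Current: n = 110, width = 3.02
New: n = 440, width ≈ 1.50

Width reduced by factor of 3.02/1.50 = 2.01.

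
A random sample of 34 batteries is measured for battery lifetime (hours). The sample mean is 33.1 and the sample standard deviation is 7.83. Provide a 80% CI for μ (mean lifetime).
(31.34, 34.86)

t-interval (σ unknown):
df = n - 1 = 33
t* = 1.308 for 80% confidence

Margin of error = t* · s/√n = 1.308 · 7.83/√34 = 1.76

CI: (31.34, 34.86)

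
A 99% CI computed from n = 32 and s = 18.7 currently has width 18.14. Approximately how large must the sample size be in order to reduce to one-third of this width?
n ≈ 288

CI width ∝ 1/√n
To reduce width by factor 3, need √n to grow by 3 → need 3² = 9 times as many samples.

Current: n = 32, width = 18.14
New: n = 288, width ≈ 5.71

Width reduced by factor of 18.14/5.71 = 3.18.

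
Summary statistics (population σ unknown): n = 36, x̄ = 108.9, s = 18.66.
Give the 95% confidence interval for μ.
(102.59, 115.21)

t-interval (σ unknown):
df = n - 1 = 35
t* = 2.030 for 95% confidence

Margin of error = t* · s/√n = 2.030 · 18.66/√36 = 6.31

CI: (102.59, 115.21)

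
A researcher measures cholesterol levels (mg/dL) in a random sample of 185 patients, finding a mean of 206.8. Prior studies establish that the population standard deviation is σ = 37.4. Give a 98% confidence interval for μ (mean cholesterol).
(200.40, 213.20)

z-interval (σ known):
z* = 2.326 for 98% confidence

Margin of error = z* · σ/√n = 2.326 · 37.4/√185 = 6.40

CI: (206.8 - 6.40, 206.8 + 6.40) = (200.40, 213.20)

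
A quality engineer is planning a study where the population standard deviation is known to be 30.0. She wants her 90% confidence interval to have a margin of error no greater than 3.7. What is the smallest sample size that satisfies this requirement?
n ≥ 178

For margin E ≤ 3.7:
n ≥ (z* · σ / E)²
n ≥ (1.645 · 30.0 / 3.7)²
n ≥ 177.90

Minimum n = 178 (rounding up)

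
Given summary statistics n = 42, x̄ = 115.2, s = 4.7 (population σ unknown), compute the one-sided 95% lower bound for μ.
μ ≥ 113.98

Lower bound (one-sided):
t* = 1.683 (one-sided for 95%)
Lower bound = x̄ - t* · s/√n = 115.2 - 1.683 · 4.7/√42 = 113.98

We are 95% confident that μ ≥ 113.98.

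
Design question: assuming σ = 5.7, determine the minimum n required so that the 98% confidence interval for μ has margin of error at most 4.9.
n ≥ 8

For margin E ≤ 4.9:
n ≥ (z* · σ / E)²
n ≥ (2.326 · 5.7 / 4.9)²
n ≥ 7.32

Minimum n = 8 (rounding up)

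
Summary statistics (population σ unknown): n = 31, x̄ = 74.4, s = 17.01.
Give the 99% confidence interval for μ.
(66.00, 82.80)

t-interval (σ unknown):
df = n - 1 = 30
t* = 2.750 for 99% confidence

Margin of error = t* · s/√n = 2.750 · 17.01/√31 = 8.40

CI: (66.00, 82.80)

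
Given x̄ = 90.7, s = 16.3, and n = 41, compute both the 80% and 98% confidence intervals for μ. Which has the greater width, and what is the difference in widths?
98% CI is wider by 5.71

df = 40
80% CI: t* = 1.303, (87.38, 94.02), width = 2 · t* · s/√n = 6.63
98% CI: t* = 2.423, (84.53, 96.87), width = 2 · t* · s/√n = 12.34

The 98% CI is wider by 12.34 - 6.63 = 5.71.
Higher confidence requires a wider interval.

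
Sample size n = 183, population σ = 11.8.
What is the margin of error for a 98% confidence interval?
Margin of error = 2.03

Margin of error = z* · σ/√n
= 2.326 · 11.8/√183
= 2.326 · 11.8/13.5277
= 2.03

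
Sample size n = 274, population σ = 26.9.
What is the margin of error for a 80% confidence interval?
Margin of error = 2.08

Margin of error = z* · σ/√n
= 1.282 · 26.9/√274
= 1.282 · 26.9/16.5529
= 2.08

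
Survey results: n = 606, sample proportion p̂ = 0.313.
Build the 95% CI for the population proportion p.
(0.276, 0.350)

Proportion CI:
SE = √(p̂(1-p̂)/n) = √(0.313 · 0.687 / 606) = 0.01884

z* = 1.960
Margin = z* · SE = 1.960 · 0.01884 = 0.0369

CI: 0.313 ± 0.0369 = (0.276, 0.350)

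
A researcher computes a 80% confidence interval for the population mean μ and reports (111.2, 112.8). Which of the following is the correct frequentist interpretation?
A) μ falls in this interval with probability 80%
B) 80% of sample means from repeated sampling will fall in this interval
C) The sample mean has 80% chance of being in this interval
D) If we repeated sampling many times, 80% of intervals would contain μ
D

A) Wrong — μ is fixed; the randomness lives in the interval, not in μ.
B) Wrong — coverage applies to intervals containing μ, not to future x̄ values.
C) Wrong — x̄ is observed and sits in the interval by construction.
D) Correct — this is the frequentist long-run coverage interpretation.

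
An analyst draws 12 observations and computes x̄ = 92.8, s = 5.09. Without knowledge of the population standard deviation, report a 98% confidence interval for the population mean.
(88.81, 96.79)

t-interval (σ unknown):
df = n - 1 = 11
t* = 2.718 for 98% confidence

Margin of error = t* · s/√n = 2.718 · 5.09/√12 = 3.99

CI: (88.81, 96.79)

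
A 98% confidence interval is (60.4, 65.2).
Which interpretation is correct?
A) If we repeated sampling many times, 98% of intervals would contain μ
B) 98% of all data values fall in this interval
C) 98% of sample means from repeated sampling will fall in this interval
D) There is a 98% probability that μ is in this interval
A

A) Correct — this is the frequentist long-run coverage interpretation.
B) Wrong — a CI is about the parameter μ, not individual data values.
C) Wrong — coverage applies to intervals containing μ, not to future x̄ values.
D) Wrong — μ is fixed; the randomness lives in the interval, not in μ.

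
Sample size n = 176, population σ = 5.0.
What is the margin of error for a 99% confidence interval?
Margin of error = 0.97

Margin of error = z* · σ/√n
= 2.576 · 5.0/√176
= 2.576 · 5.0/13.2665
= 0.97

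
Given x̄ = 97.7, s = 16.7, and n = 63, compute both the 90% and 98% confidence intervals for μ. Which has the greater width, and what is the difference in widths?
98% CI is wider by 3.02

df = 62
90% CI: t* = 1.670, (94.19, 101.21), width = 2 · t* · s/√n = 7.03
98% CI: t* = 2.388, (92.68, 102.72), width = 2 · t* · s/√n = 10.05

The 98% CI is wider by 10.05 - 7.03 = 3.02.
Higher confidence requires a wider interval.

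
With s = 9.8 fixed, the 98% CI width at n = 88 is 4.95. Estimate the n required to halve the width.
n ≈ 352

CI width ∝ 1/√n
To reduce width by factor 2, need √n to grow by 2 → need 2² = 4 times as many samples.

Current: n = 88, width = 4.95
New: n = 352, width ≈ 2.44

Width reduced by factor of 4.95/2.44 = 2.03.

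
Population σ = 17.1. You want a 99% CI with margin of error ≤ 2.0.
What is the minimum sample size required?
n ≥ 486

For margin E ≤ 2.0:
n ≥ (z* · σ / E)²
n ≥ (2.576 · 17.1 / 2.0)²
n ≥ 485.09

Minimum n = 486 (rounding up)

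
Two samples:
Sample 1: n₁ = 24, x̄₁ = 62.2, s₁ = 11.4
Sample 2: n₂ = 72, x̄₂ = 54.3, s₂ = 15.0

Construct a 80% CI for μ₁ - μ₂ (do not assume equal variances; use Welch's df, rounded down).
(4.11, 11.69)

Difference: x̄₁ - x̄₂ = 7.90
SE = √(s₁²/n₁ + s₂²/n₂) = √(11.4²/24 + 15.0²/72) = 2.9223
df = 51.64 → 51 (Welch–Satterthwaite, rounded down)
t* = 1.298

CI: 7.90 ± 1.298 · 2.9223 = 7.90 ± 3.79 = (4.11, 11.69)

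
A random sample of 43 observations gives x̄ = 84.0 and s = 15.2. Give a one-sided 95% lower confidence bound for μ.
μ ≥ 80.10

Lower bound (one-sided):
t* = 1.682 (one-sided for 95%)
Lower bound = x̄ - t* · s/√n = 84.0 - 1.682 · 15.2/√43 = 80.10

We are 95% confident that μ ≥ 80.10.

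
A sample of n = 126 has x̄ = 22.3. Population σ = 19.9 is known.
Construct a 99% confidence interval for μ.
(17.73, 26.87)

z-interval (σ known):
z* = 2.576 for 99% confidence

Margin of error = z* · σ/√n = 2.576 · 19.9/√126 = 4.57

CI: (22.3 - 4.57, 22.3 + 4.57) = (17.73, 26.87)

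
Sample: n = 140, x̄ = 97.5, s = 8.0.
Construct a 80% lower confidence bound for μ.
μ ≥ 96.93

Lower bound (one-sided):
t* = 0.844 (one-sided for 80%)
Lower bound = x̄ - t* · s/√n = 97.5 - 0.844 · 8.0/√140 = 96.93

We are 80% confident that μ ≥ 96.93.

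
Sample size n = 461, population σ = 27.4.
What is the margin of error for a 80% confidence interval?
Margin of error = 1.64

Margin of error = z* · σ/√n
= 1.282 · 27.4/√461
= 1.282 · 27.4/21.4709
= 1.64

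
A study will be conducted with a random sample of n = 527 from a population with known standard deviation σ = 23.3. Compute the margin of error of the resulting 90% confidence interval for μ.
Margin of error = 1.67

Margin of error = z* · σ/√n
= 1.645 · 23.3/√527
= 1.645 · 23.3/22.9565
= 1.67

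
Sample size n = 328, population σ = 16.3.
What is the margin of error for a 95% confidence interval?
Margin of error = 1.76

Margin of error = z* · σ/√n
= 1.960 · 16.3/√328
= 1.960 · 16.3/18.1108
= 1.76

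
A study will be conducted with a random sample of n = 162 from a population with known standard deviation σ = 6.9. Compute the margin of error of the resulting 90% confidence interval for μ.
Margin of error = 0.89

Margin of error = z* · σ/√n
= 1.645 · 6.9/√162
= 1.645 · 6.9/12.7279
= 0.89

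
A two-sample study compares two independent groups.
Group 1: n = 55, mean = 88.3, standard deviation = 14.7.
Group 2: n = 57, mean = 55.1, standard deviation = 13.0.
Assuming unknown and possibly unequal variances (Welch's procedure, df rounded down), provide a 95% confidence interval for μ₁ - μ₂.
(28.00, 38.40)

Difference: x̄₁ - x̄₂ = 33.20
SE = √(s₁²/n₁ + s₂²/n₂) = √(14.7²/55 + 13.0²/57) = 2.6256
df = 107.32 → 107 (Welch–Satterthwaite, rounded down)
t* = 1.982

CI: 33.20 ± 1.982 · 2.6256 = 33.20 ± 5.20 = (28.00, 38.40)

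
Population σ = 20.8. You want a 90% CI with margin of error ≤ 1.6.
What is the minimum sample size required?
n ≥ 458

For margin E ≤ 1.6:
n ≥ (z* · σ / E)²
n ≥ (1.645 · 20.8 / 1.6)²
n ≥ 457.32

Minimum n = 458 (rounding up)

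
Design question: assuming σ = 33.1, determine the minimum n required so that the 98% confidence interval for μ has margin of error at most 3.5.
n ≥ 484

For margin E ≤ 3.5:
n ≥ (z* · σ / E)²
n ≥ (2.326 · 33.1 / 3.5)²
n ≥ 483.88

Minimum n = 484 (rounding up)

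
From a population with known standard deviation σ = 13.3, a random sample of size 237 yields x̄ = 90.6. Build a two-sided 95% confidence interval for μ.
(88.91, 92.29)

z-interval (σ known):
z* = 1.960 for 95% confidence

Margin of error = z* · σ/√n = 1.960 · 13.3/√237 = 1.69

CI: (90.6 - 1.69, 90.6 + 1.69) = (88.91, 92.29)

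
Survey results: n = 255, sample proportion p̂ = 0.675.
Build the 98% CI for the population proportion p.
(0.607, 0.743)

Proportion CI:
SE = √(p̂(1-p̂)/n) = √(0.675 · 0.325 / 255) = 0.02933

z* = 2.326
Margin = z* · SE = 2.326 · 0.02933 = 0.0682

CI: 0.675 ± 0.0682 = (0.607, 0.743)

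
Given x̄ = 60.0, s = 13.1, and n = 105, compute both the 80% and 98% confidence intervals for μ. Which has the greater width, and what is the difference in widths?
98% CI is wider by 2.74

df = 104
80% CI: t* = 1.290, (58.35, 61.65), width = 2 · t* · s/√n = 3.30
98% CI: t* = 2.363, (56.98, 63.02), width = 2 · t* · s/√n = 6.04

The 98% CI is wider by 6.04 - 3.30 = 2.74.
Higher confidence requires a wider interval.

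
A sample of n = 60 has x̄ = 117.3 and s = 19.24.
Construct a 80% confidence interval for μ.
(114.08, 120.52)

t-interval (σ unknown):
df = n - 1 = 59
t* = 1.296 for 80% confidence

Margin of error = t* · s/√n = 1.296 · 19.24/√60 = 3.22

CI: (114.08, 120.52)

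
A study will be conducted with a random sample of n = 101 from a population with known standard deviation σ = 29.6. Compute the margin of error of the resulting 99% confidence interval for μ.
Margin of error = 7.59

Margin of error = z* · σ/√n
= 2.576 · 29.6/√101
= 2.576 · 29.6/10.0499
= 7.59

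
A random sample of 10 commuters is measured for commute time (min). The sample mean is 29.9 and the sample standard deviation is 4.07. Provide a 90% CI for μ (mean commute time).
(27.54, 32.26)

t-interval (σ unknown):
df = n - 1 = 9
t* = 1.833 for 90% confidence

Margin of error = t* · s/√n = 1.833 · 4.07/√10 = 2.36

CI: (27.54, 32.26)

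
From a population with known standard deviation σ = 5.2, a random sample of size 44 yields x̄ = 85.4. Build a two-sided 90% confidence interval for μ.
(84.11, 86.69)

z-interval (σ known):
z* = 1.645 for 90% confidence

Margin of error = z* · σ/√n = 1.645 · 5.2/√44 = 1.29

CI: (85.4 - 1.29, 85.4 + 1.29) = (84.11, 86.69)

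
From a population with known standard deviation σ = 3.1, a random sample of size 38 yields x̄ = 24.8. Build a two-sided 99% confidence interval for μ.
(23.50, 26.10)

z-interval (σ known):
z* = 2.576 for 99% confidence

Margin of error = z* · σ/√n = 2.576 · 3.1/√38 = 1.30

CI: (24.8 - 1.30, 24.8 + 1.30) = (23.50, 26.10)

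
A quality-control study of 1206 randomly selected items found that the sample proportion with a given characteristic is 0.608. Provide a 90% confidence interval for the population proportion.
(0.585, 0.631)

Proportion CI:
SE = √(p̂(1-p̂)/n) = √(0.608 · 0.392 / 1206) = 0.01406

z* = 1.645
Margin = z* · SE = 1.645 · 0.01406 = 0.0231

CI: 0.608 ± 0.0231 = (0.585, 0.631)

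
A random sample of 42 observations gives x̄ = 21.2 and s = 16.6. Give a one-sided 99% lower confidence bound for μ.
μ ≥ 15.00

Lower bound (one-sided):
t* = 2.421 (one-sided for 99%)
Lower bound = x̄ - t* · s/√n = 21.2 - 2.421 · 16.6/√42 = 15.00

We are 99% confident that μ ≥ 15.00.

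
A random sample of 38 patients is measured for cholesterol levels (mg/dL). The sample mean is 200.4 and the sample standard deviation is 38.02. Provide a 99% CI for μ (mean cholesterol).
(183.65, 217.15)

t-interval (σ unknown):
df = n - 1 = 37
t* = 2.715 for 99% confidence

Margin of error = t* · s/√n = 2.715 · 38.02/√38 = 16.75

CI: (183.65, 217.15)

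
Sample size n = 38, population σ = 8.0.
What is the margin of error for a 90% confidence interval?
Margin of error = 2.13

Margin of error = z* · σ/√n
= 1.645 · 8.0/√38
= 1.645 · 8.0/6.1644
= 2.13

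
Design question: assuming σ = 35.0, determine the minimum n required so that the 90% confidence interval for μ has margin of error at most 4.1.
n ≥ 198

For margin E ≤ 4.1:
n ≥ (z* · σ / E)²
n ≥ (1.645 · 35.0 / 4.1)²
n ≥ 197.20

Minimum n = 198 (rounding up)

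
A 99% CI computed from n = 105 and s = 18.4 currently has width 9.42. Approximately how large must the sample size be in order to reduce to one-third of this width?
n ≈ 945

CI width ∝ 1/√n
To reduce width by factor 3, need √n to grow by 3 → need 3² = 9 times as many samples.

Current: n = 105, width = 9.42
New: n = 945, width ≈ 3.09

Width reduced by factor of 9.42/3.09 = 3.05.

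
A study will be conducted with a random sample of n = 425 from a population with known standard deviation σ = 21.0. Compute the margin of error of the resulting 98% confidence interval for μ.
Margin of error = 2.37

Margin of error = z* · σ/√n
= 2.326 · 21.0/√425
= 2.326 · 21.0/20.6155
= 2.37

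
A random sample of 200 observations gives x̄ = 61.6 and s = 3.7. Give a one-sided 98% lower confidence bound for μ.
μ ≥ 61.06

Lower bound (one-sided):
t* = 2.067 (one-sided for 98%)
Lower bound = x̄ - t* · s/√n = 61.6 - 2.067 · 3.7/√200 = 61.06

We are 98% confident that μ ≥ 61.06.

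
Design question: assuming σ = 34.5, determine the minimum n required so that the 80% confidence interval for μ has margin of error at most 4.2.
n ≥ 111

For margin E ≤ 4.2:
n ≥ (z* · σ / E)²
n ≥ (1.282 · 34.5 / 4.2)²
n ≥ 110.90

Minimum n = 111 (rounding up)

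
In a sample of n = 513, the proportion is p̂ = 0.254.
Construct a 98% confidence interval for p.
(0.209, 0.299)

Proportion CI:
SE = √(p̂(1-p̂)/n) = √(0.254 · 0.746 / 513) = 0.01922

z* = 2.326
Margin = z* · SE = 2.326 · 0.01922 = 0.0447

CI: 0.254 ± 0.0447 = (0.209, 0.299)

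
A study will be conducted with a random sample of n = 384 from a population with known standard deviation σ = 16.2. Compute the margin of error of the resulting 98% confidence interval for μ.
Margin of error = 1.92

Margin of error = z* · σ/√n
= 2.326 · 16.2/√384
= 2.326 · 16.2/19.5959
= 1.92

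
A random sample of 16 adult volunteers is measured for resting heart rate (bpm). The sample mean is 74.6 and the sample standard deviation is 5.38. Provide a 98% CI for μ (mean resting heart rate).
(71.10, 78.10)

t-interval (σ unknown):
df = n - 1 = 15
t* = 2.602 for 98% confidence

Margin of error = t* · s/√n = 2.602 · 5.38/√16 = 3.50

CI: (71.10, 78.10)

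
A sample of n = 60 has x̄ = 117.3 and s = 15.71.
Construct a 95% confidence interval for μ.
(113.24, 121.36)

t-interval (σ unknown):
df = n - 1 = 59
t* = 2.001 for 95% confidence

Margin of error = t* · s/√n = 2.001 · 15.71/√60 = 4.06

CI: (113.24, 121.36)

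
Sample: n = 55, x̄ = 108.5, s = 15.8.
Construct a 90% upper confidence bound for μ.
μ ≤ 111.26

Upper bound (one-sided):
t* = 1.297 (one-sided for 90%)
Upper bound = x̄ + t* · s/√n = 108.5 + 1.297 · 15.8/√55 = 111.26

We are 90% confident that μ ≤ 111.26.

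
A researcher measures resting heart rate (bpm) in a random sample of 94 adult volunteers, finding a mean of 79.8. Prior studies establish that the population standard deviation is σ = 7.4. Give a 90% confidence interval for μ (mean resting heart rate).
(78.54, 81.06)

z-interval (σ known):
z* = 1.645 for 90% confidence

Margin of error = z* · σ/√n = 1.645 · 7.4/√94 = 1.26

CI: (79.8 - 1.26, 79.8 + 1.26) = (78.54, 81.06)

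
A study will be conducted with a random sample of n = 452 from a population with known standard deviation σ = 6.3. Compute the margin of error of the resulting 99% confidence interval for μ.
Margin of error = 0.76

Margin of error = z* · σ/√n
= 2.576 · 6.3/√452
= 2.576 · 6.3/21.2603
= 0.76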